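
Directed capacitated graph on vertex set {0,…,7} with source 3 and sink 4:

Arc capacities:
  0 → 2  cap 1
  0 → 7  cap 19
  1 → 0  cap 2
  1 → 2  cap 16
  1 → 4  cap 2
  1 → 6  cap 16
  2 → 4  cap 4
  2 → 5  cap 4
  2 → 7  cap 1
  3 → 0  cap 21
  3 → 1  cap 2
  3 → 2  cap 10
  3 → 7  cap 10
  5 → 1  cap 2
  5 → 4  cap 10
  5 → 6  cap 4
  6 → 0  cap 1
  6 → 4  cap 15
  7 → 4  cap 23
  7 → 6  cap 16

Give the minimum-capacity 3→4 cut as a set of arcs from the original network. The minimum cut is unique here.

Min-cut arcs: {(0,7), (2,4), (2,5), (2,7), (3,1), (3,7)} (total capacity 40)

augment #1: 3→1→4 push 2
augment #2: 3→2→4 push 4
augment #3: 3→7→4 push 10
augment #4: 3→0→7→4 push 13
augment #5: 3→2→5→4 push 4
augment #6: 3→0→7→6→4 push 6
augment #7: 3→2→7→6→4 push 1
max flow = 40; residual-reachable set from 3 gives S-side
cut edges (S→T): {(0,7), (2,4), (2,5), (2,7), (3,1), (3,7)} total cap 40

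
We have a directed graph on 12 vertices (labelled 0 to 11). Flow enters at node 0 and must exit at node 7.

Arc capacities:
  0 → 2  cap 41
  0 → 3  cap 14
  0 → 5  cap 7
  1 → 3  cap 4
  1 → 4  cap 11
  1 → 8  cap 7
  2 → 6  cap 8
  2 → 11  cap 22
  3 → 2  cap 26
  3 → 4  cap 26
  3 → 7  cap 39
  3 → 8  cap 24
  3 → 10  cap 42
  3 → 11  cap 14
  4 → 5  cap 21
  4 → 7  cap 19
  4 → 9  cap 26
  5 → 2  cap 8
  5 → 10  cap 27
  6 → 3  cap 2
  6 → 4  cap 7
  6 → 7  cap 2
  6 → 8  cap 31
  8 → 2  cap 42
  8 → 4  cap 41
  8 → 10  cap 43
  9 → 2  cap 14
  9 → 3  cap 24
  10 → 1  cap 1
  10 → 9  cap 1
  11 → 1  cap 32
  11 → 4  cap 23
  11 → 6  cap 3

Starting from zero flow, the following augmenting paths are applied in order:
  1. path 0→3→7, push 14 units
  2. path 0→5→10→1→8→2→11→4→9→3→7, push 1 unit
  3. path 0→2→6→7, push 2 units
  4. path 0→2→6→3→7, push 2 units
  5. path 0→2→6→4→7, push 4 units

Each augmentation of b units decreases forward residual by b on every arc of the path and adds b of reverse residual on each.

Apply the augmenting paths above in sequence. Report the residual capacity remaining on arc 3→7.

Residual capacity of (3,7): 22

after path 1 (0→3→7, push 14): res(3,7)=25
after path 2 (0→5→10→1→8→2→11→4→9→3→7, push 1): res(3,7)=24
after path 3 (0→2→6→7, push 2): res(3,7)=24
after path 4 (0→2→6→3→7, push 2): res(3,7)=22
after path 5 (0→2→6→4→7, push 4): res(3,7)=22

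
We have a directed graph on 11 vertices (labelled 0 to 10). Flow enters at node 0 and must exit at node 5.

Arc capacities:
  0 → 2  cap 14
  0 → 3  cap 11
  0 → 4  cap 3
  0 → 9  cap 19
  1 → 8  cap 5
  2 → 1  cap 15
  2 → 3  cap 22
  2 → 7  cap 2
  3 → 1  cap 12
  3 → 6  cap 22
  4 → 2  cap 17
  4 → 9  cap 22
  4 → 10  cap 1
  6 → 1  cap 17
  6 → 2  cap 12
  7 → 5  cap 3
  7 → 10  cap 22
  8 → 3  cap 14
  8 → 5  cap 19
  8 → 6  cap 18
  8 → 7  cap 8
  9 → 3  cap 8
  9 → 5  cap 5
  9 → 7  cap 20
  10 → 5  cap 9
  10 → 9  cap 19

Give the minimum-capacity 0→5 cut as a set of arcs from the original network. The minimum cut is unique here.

Min-cut arcs: {(1,8), (7,5), (9,5), (10,5)} (total capacity 22)

augment #1: 0→9→5 push 5
augment #2: 0→2→7→5 push 2
augment #3: 0→4→10→5 push 1
augment #4: 0→9→7→5 push 1
augment #5: 0→2→1→8→5 push 5
augment #6: 0→9→7→10→5 push 8
max flow = 22; residual-reachable set from 0 gives S-side
cut edges (S→T): {(1,8), (7,5), (9,5), (10,5)} total cap 22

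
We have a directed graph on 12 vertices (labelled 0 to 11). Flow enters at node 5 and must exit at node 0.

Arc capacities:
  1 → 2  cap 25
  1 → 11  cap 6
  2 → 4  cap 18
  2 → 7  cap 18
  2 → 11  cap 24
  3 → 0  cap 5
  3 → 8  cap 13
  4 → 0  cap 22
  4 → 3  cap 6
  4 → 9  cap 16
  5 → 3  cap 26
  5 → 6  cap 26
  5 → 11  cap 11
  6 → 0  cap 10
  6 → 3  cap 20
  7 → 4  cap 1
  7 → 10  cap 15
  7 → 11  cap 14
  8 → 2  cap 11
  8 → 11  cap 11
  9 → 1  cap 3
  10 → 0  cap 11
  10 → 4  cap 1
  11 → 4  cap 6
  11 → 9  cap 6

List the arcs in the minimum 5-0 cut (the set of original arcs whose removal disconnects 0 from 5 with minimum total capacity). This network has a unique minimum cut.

augment #1: 5→3→0 push 5
augment #2: 5→6→0 push 10
augment #3: 5→11→4→0 push 6
augment #4: 5→3→8→2→4→0 push 11
augment #5: 5→11→9→1→2→4→0 push 3
max flow = 35; residual-reachable set from 5 gives S-side
cut edges (S→T): {(3,0), (6,0), (8,2), (9,1), (11,4)} total cap 35

Min-cut arcs: {(3,0), (6,0), (8,2), (9,1), (11,4)} (total capacity 35)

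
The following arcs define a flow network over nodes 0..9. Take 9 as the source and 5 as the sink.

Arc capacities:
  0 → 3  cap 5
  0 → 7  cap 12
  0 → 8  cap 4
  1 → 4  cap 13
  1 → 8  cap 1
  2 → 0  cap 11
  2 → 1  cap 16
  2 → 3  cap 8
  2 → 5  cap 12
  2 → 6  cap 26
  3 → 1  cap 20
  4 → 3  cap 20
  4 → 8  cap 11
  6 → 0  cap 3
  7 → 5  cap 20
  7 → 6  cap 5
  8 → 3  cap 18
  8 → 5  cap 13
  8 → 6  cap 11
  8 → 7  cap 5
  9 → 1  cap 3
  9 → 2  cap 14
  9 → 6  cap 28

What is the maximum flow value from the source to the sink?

augment #1: 9→2→5 bottleneck 12, total now 12
augment #2: 9→1→8→5 bottleneck 1, total now 13
augment #3: 9→1→4→8→5 bottleneck 2, total now 15
augment #4: 9→2→0→7→5 bottleneck 2, total now 17
augment #5: 9→6→0→7→5 bottleneck 3, total now 20

Maximum flow value: 20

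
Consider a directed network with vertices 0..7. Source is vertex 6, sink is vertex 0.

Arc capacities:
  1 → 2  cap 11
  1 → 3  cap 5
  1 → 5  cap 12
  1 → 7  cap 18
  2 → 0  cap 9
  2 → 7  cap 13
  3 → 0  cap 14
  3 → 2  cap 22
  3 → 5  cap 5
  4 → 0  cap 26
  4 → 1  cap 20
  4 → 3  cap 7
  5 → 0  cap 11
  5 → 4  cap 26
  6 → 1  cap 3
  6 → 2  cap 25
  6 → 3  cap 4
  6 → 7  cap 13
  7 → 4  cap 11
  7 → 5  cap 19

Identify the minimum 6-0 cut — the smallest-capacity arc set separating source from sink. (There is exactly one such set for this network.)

Min-cut arcs: {(2,0), (2,7), (6,1), (6,3), (6,7)} (total capacity 42)

augment #1: 6→2→0 push 9
augment #2: 6→3→0 push 4
augment #3: 6→1→3→0 push 3
augment #4: 6→7→4→0 push 11
augment #5: 6→7→5→0 push 2
augment #6: 6→2→7→5→0 push 9
augment #7: 6→2→7→5→4→0 push 4
max flow = 42; residual-reachable set from 6 gives S-side
cut edges (S→T): {(2,0), (2,7), (6,1), (6,3), (6,7)} total cap 42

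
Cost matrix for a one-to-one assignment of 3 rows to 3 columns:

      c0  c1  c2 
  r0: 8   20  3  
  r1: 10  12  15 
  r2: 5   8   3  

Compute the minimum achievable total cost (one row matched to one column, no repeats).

optimal assignment: row0→col2 (cost 3), row1→col1 (cost 12), row2→col0 (cost 5)
total = 3 + 12 + 5 = 20

Minimum assignment cost: 20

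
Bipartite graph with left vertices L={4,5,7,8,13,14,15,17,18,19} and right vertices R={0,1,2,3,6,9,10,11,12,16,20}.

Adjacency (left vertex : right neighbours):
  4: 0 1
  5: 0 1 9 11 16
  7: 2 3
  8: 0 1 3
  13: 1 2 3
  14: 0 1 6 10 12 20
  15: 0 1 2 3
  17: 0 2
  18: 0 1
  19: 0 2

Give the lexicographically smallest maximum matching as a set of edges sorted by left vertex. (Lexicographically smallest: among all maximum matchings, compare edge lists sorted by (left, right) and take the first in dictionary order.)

|M| = 6 (so the lex-smallest maximum matching has 6 edges)
process left vertices in ascending order; for each, take the smallest-labelled available neighbour that still permits 6 edges overall, or leave it unmatched if none does
lex-smallest matching: {4-0, 5-9, 7-2, 8-1, 13-3, 14-6}

Lex-smallest maximum matching: {(4,0), (5,9), (7,2), (8,1), (13,3), (14,6)}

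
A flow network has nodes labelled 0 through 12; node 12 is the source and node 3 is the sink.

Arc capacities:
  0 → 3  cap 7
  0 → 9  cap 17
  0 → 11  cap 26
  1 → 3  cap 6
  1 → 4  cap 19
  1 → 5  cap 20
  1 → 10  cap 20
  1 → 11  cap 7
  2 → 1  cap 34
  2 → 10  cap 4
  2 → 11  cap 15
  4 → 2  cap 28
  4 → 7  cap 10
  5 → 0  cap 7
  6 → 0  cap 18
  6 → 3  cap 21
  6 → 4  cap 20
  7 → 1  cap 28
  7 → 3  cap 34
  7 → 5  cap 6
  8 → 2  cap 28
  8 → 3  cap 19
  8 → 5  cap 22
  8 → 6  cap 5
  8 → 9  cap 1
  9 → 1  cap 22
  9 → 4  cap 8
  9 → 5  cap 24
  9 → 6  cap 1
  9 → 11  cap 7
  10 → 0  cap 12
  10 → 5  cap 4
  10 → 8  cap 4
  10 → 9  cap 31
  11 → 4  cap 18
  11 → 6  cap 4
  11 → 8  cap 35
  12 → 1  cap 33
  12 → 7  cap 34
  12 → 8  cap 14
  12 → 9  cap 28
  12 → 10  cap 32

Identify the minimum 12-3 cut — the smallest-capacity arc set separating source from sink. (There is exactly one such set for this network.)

Min-cut arcs: {(0,3), (1,3), (7,3), (8,3), (8,6), (9,6), (11,6)} (total capacity 76)

augment #1: 12→1→3 push 6
augment #2: 12→7→3 push 34
augment #3: 12→8→3 push 14
augment #4: 12→9→6→3 push 1
augment #5: 12→10→0→3 push 7
augment #6: 12→10→8→3 push 4
augment #7: 12→1→11→6→3 push 4
augment #8: 12→1→11→8→3 push 1
augment #9: 12→1→11→8→6→3 push 2
augment #10: 12→9→11→8→6→3 push 3
max flow = 76; residual-reachable set from 12 gives S-side
cut edges (S→T): {(0,3), (1,3), (7,3), (8,3), (8,6), (9,6), (11,6)} total cap 76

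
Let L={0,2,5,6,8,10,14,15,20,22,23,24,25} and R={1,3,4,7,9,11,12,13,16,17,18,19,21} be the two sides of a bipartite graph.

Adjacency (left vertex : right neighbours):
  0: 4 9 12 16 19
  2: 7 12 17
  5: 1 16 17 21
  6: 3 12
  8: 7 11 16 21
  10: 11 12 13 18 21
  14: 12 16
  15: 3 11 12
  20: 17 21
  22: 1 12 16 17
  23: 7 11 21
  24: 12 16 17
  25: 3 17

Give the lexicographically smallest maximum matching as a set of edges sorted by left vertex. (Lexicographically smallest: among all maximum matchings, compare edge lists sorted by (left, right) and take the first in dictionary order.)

|M| = 10 (so the lex-smallest maximum matching has 10 edges)
process left vertices in ascending order; for each, take the smallest-labelled available neighbour that still permits 10 edges overall, or leave it unmatched if none does
lex-smallest matching: {0-4, 2-7, 5-1, 6-3, 8-11, 10-13, 14-12, 20-17, 22-16, 23-21}

Lex-smallest maximum matching: {(0,4), (2,7), (5,1), (6,3), (8,11), (10,13), (14,12), (20,17), (22,16), (23,21)}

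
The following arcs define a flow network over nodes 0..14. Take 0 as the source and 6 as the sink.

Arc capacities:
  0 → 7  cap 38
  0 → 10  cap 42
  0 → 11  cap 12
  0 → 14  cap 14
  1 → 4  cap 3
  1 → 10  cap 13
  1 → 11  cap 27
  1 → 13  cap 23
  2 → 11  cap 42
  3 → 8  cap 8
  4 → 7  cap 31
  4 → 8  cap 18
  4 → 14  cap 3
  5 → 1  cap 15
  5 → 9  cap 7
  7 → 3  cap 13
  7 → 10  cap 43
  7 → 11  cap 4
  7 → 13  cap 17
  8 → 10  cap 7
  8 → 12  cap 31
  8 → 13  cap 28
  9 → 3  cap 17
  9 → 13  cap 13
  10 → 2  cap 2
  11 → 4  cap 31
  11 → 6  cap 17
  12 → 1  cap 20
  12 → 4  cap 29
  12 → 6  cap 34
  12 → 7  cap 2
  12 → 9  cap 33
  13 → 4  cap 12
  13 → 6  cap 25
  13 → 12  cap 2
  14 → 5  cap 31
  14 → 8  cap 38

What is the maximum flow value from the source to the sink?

augment #1: 0→11→6 bottleneck 12, total now 12
augment #2: 0→7→11→6 bottleneck 4, total now 16
augment #3: 0→7→13→6 bottleneck 17, total now 33
augment #4: 0→10→2→11→6 bottleneck 1, total now 34
augment #5: 0→14→8→12→6 bottleneck 14, total now 48
augment #6: 0→7→3→8→12→6 bottleneck 8, total now 56
augment #7: 0→10→2→11→4→8→12→6 bottleneck 1, total now 57

Maximum flow value: 57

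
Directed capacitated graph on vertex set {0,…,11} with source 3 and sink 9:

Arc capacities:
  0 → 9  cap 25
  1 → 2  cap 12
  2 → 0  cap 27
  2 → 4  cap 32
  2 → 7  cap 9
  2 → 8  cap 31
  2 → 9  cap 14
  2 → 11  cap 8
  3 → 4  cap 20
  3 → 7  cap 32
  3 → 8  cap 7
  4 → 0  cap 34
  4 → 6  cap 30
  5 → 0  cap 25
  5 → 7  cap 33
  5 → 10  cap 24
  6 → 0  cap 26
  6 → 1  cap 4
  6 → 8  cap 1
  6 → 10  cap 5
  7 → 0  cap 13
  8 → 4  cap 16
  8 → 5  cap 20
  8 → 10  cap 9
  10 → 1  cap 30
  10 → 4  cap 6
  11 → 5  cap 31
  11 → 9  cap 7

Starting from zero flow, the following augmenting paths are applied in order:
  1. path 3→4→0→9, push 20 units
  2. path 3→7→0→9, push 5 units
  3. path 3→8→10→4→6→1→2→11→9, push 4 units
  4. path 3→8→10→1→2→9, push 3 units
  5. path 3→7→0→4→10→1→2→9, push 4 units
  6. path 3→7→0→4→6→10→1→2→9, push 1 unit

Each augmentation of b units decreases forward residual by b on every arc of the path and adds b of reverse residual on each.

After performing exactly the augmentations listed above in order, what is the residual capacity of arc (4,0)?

after path 1 (3→4→0→9, push 20): res(4,0)=14
after path 2 (3→7→0→9, push 5): res(4,0)=14
after path 3 (3→8→10→4→6→1→2→11→9, push 4): res(4,0)=14
after path 4 (3→8→10→1→2→9, push 3): res(4,0)=14
after path 5 (3→7→0→4→10→1→2→9, push 4): res(4,0)=18
after path 6 (3→7→0→4→6→10→1→2→9, push 1): res(4,0)=19

Residual capacity of (4,0): 19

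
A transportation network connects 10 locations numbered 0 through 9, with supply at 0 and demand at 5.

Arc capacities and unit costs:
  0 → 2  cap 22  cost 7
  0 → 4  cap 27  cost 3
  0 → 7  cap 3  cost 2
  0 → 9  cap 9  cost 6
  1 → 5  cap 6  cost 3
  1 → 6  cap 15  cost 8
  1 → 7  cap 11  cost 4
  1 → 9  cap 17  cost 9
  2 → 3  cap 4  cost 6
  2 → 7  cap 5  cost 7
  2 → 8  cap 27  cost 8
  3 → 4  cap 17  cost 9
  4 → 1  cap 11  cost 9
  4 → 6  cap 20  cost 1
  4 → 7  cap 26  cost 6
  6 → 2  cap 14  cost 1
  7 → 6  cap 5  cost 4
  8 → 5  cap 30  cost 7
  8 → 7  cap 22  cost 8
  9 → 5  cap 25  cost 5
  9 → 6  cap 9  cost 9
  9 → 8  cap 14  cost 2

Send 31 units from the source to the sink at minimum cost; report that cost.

shortest-cost path #1: 0→9→5 push 9 @ unit cost 11 (adds 99)
shortest-cost path #2: 0→4→1→5 push 6 @ unit cost 15 (adds 90)
shortest-cost path #3: 0→4→6→2→8→5 push 14 @ unit cost 20 (adds 280)
shortest-cost path #4: 0→2→8→5 push 2 @ unit cost 22 (adds 44)
total cost = 513

Minimum cost for 31 units: 513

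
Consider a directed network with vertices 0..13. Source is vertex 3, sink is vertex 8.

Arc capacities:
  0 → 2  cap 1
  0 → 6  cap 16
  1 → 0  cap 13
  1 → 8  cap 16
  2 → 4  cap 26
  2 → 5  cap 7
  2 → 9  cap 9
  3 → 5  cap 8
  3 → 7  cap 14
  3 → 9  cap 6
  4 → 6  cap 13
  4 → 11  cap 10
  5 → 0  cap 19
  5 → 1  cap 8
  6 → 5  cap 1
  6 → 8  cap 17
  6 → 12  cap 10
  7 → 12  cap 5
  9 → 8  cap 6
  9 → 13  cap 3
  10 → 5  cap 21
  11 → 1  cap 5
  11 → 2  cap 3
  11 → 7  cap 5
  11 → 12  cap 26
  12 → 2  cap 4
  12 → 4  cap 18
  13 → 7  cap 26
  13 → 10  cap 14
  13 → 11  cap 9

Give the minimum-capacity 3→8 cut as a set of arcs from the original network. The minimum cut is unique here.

augment #1: 3→9→8 push 6
augment #2: 3→5→1→8 push 8
augment #3: 3→7→12→4→6→8 push 5
max flow = 19; residual-reachable set from 3 gives S-side
cut edges (S→T): {(3,5), (3,9), (7,12)} total cap 19

Min-cut arcs: {(3,5), (3,9), (7,12)} (total capacity 19)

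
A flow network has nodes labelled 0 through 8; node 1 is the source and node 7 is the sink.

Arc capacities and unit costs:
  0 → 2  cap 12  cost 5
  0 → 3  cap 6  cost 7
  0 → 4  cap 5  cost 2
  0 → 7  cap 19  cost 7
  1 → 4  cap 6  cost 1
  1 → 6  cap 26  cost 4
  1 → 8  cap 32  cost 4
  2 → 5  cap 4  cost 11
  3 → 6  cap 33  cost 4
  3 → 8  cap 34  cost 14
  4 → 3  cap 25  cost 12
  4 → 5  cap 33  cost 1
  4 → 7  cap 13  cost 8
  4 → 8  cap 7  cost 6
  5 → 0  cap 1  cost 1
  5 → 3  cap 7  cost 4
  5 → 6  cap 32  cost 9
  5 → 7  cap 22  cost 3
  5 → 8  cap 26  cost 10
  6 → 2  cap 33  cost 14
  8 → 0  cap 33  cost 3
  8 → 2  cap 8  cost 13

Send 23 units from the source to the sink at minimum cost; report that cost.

shortest-cost path #1: 1→4→5→7 push 6 @ unit cost 5 (adds 30)
shortest-cost path #2: 1→8→0→4→5→7 push 5 @ unit cost 13 (adds 65)
shortest-cost path #3: 1→8→0→7 push 12 @ unit cost 14 (adds 168)
total cost = 263

Minimum cost for 23 units: 263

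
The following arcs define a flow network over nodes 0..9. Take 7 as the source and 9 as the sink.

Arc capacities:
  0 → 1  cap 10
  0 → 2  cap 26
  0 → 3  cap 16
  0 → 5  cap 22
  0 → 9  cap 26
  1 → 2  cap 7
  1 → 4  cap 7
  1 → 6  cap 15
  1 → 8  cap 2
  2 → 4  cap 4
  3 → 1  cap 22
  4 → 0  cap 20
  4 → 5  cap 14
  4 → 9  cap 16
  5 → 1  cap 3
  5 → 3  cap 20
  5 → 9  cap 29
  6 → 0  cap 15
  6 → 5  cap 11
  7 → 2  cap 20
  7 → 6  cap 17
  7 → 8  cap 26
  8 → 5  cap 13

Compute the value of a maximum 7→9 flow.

Maximum flow value: 34

augment #1: 7→2→4→9 bottleneck 4, total now 4
augment #2: 7→6→0→9 bottleneck 15, total now 19
augment #3: 7→6→5→9 bottleneck 2, total now 21
augment #4: 7→8→5→9 bottleneck 13, total now 34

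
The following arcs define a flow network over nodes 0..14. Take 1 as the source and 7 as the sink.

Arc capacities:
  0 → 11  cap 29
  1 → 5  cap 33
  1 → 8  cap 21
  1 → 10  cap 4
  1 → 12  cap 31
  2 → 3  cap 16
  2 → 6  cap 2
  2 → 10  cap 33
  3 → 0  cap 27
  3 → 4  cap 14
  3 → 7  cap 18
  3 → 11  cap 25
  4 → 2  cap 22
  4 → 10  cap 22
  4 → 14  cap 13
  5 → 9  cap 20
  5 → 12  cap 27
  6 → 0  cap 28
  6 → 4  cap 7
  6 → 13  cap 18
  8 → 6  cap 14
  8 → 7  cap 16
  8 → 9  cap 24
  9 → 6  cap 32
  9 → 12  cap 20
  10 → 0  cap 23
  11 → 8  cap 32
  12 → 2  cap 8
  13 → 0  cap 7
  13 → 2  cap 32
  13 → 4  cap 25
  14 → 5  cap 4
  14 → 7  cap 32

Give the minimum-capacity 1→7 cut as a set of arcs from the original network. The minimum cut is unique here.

augment #1: 1→8→7 push 16
augment #2: 1→12→2→3→7 push 8
augment #3: 1→8→6→4→14→7 push 5
augment #4: 1→5→9→6→4→14→7 push 2
augment #5: 1→5→9→6→13→2→3→7 push 8
augment #6: 1→5→9→6→13→4→14→7 push 6
max flow = 45; residual-reachable set from 1 gives S-side
cut edges (S→T): {(2,3), (4,14), (8,7)} total cap 45

Min-cut arcs: {(2,3), (4,14), (8,7)} (total capacity 45)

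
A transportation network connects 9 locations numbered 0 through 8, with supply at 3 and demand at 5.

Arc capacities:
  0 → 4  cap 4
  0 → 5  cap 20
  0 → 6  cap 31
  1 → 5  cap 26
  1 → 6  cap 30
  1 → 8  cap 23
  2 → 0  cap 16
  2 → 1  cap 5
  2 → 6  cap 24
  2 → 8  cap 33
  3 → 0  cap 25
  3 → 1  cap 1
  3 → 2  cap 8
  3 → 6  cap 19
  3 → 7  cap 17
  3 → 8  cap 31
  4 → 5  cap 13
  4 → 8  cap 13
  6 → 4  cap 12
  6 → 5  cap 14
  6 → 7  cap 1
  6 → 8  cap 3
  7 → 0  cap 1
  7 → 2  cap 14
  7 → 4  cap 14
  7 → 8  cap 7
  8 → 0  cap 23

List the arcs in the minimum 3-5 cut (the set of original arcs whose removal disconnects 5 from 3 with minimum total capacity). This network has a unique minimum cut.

Min-cut arcs: {(0,5), (2,1), (3,1), (4,5), (6,5)} (total capacity 53)

augment #1: 3→0→5 push 20
augment #2: 3→1→5 push 1
augment #3: 3→6→5 push 14
augment #4: 3→0→4→5 push 4
augment #5: 3→2→1→5 push 5
augment #6: 3→6→4→5 push 5
augment #7: 3→7→4→5 push 4
max flow = 53; residual-reachable set from 3 gives S-side
cut edges (S→T): {(0,5), (2,1), (3,1), (4,5), (6,5)} total cap 53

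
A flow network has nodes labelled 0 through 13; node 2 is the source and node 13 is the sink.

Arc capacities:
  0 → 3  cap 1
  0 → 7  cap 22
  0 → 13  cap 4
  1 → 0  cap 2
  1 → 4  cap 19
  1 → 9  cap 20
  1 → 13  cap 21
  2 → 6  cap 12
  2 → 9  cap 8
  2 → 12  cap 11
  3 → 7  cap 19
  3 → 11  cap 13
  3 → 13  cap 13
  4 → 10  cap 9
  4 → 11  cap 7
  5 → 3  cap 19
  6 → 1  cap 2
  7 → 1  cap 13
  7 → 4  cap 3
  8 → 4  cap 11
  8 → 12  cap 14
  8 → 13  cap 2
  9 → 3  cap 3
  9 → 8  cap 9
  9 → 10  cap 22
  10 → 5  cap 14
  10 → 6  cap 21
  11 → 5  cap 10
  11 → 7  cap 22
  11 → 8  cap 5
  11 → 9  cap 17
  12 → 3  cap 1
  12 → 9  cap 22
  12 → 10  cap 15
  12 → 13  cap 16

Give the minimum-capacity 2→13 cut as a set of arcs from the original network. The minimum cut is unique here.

Min-cut arcs: {(2,9), (2,12), (6,1)} (total capacity 21)

augment #1: 2→12→13 push 11
augment #2: 2→6→1→13 push 2
augment #3: 2→9→3→13 push 3
augment #4: 2→9→8→13 push 2
augment #5: 2→9→8→12→13 push 3
max flow = 21; residual-reachable set from 2 gives S-side
cut edges (S→T): {(2,9), (2,12), (6,1)} total cap 21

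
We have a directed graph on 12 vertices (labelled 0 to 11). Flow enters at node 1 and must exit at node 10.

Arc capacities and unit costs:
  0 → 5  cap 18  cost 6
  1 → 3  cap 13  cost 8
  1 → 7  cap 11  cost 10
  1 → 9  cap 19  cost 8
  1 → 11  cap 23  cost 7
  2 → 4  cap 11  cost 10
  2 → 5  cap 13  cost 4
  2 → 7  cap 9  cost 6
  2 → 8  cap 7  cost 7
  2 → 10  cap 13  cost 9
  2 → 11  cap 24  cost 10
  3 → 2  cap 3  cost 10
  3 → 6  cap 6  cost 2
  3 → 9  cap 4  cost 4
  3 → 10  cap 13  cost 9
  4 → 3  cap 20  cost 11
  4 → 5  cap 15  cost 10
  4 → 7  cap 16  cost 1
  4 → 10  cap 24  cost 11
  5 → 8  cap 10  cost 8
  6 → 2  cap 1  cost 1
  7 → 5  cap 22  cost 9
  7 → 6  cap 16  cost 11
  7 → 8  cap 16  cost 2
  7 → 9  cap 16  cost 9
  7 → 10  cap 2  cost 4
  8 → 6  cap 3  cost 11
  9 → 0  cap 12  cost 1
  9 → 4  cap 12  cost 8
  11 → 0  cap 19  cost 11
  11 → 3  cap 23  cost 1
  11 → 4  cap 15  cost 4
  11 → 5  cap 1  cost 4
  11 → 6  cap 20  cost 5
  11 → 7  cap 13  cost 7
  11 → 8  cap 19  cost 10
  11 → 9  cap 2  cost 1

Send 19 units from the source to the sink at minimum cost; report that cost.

shortest-cost path #1: 1→7→10 push 2 @ unit cost 14 (adds 28)
shortest-cost path #2: 1→3→10 push 13 @ unit cost 17 (adds 221)
shortest-cost path #3: 1→11→3→6→2→10 push 1 @ unit cost 20 (adds 20)
shortest-cost path #4: 1→11→4→10 push 3 @ unit cost 22 (adds 66)
total cost = 335

Minimum cost for 19 units: 335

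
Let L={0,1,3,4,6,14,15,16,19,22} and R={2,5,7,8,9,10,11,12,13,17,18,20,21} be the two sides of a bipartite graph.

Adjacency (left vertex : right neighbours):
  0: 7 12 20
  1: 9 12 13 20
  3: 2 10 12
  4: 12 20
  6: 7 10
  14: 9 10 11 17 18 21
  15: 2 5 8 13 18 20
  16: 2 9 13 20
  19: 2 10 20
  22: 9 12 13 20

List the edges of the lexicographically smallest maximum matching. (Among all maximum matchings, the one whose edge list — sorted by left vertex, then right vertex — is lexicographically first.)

|M| = 9 (so the lex-smallest maximum matching has 9 edges)
process left vertices in ascending order; for each, take the smallest-labelled available neighbour that still permits 9 edges overall, or leave it unmatched if none does
lex-smallest matching: {0-7, 1-9, 3-2, 4-12, 6-10, 14-11, 15-5, 16-13, 19-20}

Lex-smallest maximum matching: {(0,7), (1,9), (3,2), (4,12), (6,10), (14,11), (15,5), (16,13), (19,20)}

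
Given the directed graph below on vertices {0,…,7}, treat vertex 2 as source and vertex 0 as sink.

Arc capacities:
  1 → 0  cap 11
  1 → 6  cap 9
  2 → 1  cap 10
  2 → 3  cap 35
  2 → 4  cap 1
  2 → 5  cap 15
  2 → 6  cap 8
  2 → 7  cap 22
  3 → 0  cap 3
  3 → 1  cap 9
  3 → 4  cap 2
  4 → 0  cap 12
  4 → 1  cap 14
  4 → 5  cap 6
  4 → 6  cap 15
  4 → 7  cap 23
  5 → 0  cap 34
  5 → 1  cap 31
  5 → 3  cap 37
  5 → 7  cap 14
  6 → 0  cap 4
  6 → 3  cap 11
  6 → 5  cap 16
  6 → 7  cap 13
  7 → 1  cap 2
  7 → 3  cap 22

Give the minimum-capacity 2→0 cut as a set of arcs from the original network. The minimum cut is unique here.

augment #1: 2→1→0 push 10
augment #2: 2→3→0 push 3
augment #3: 2→4→0 push 1
augment #4: 2→5→0 push 15
augment #5: 2→6→0 push 4
augment #6: 2→3→1→0 push 1
augment #7: 2→3→4→0 push 2
augment #8: 2→6→5→0 push 4
augment #9: 2→3→1→6→5→0 push 8
augment #10: 2→7→1→6→5→0 push 1
max flow = 49; residual-reachable set from 2 gives S-side
cut edges (S→T): {(1,0), (1,6), (2,4), (2,5), (2,6), (3,0), (3,4)} total cap 49

Min-cut arcs: {(1,0), (1,6), (2,4), (2,5), (2,6), (3,0), (3,4)} (total capacity 49)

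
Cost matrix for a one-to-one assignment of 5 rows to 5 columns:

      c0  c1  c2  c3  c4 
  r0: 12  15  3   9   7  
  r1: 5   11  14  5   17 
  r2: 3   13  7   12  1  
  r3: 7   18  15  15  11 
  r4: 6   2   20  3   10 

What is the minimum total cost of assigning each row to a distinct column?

optimal assignment: row0→col2 (cost 3), row1→col3 (cost 5), row2→col4 (cost 1), row3→col0 (cost 7), row4→col1 (cost 2)
total = 3 + 5 + 1 + 7 + 2 = 18

Minimum assignment cost: 18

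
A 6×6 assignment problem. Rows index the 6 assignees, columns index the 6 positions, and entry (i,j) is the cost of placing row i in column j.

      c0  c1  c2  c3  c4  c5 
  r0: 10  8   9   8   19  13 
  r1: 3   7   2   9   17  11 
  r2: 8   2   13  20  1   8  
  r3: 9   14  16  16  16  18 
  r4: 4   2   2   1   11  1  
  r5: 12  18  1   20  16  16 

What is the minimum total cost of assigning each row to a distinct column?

optimal assignment: row0→col3 (cost 8), row1→col1 (cost 7), row2→col4 (cost 1), row3→col0 (cost 9), row4→col5 (cost 1), row5→col2 (cost 1)
total = 8 + 7 + 1 + 9 + 1 + 1 = 27

Minimum assignment cost: 27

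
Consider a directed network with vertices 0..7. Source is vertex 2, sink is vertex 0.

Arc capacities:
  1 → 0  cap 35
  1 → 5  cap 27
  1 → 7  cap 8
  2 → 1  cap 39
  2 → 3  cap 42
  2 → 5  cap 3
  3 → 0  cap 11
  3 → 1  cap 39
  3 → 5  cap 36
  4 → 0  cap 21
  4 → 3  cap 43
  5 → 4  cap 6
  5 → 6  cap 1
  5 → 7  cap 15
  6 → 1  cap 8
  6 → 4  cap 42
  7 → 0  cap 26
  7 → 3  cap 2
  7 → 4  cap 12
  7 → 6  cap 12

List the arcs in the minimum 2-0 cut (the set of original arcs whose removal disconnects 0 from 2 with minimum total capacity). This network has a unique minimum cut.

Min-cut arcs: {(1,0), (1,7), (3,0), (5,4), (5,6), (5,7)} (total capacity 76)

augment #1: 2→1→0 push 35
augment #2: 2→3→0 push 11
augment #3: 2→1→7→0 push 4
augment #4: 2→5→4→0 push 3
augment #5: 2→3→1→7→0 push 4
augment #6: 2→3→5→4→0 push 3
augment #7: 2→3→5→7→0 push 15
augment #8: 2→3→5→6→4→0 push 1
max flow = 76; residual-reachable set from 2 gives S-side
cut edges (S→T): {(1,0), (1,7), (3,0), (5,4), (5,6), (5,7)} total cap 76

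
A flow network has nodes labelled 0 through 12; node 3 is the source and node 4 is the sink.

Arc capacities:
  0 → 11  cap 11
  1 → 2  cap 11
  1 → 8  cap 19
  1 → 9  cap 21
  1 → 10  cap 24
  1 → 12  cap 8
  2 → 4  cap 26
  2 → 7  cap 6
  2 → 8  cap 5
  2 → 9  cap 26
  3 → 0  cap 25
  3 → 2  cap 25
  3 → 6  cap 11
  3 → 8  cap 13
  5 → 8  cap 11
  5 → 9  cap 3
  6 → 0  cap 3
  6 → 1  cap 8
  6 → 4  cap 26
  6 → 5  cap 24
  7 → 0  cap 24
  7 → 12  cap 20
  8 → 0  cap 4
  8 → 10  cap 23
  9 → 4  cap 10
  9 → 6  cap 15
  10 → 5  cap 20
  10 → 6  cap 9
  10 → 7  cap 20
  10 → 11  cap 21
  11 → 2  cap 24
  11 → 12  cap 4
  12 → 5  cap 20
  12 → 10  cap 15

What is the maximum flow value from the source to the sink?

augment #1: 3→2→4 bottleneck 25, total now 25
augment #2: 3→6→4 bottleneck 11, total now 36
augment #3: 3→0→11→2→4 bottleneck 1, total now 37
augment #4: 3→8→10→6→4 bottleneck 9, total now 46
augment #5: 3→0→11→2→9→4 bottleneck 10, total now 56
augment #6: 3→8→10→5→9→6→4 bottleneck 3, total now 59
augment #7: 3→8→10→11→2→9→6→4 bottleneck 1, total now 60

Maximum flow value: 60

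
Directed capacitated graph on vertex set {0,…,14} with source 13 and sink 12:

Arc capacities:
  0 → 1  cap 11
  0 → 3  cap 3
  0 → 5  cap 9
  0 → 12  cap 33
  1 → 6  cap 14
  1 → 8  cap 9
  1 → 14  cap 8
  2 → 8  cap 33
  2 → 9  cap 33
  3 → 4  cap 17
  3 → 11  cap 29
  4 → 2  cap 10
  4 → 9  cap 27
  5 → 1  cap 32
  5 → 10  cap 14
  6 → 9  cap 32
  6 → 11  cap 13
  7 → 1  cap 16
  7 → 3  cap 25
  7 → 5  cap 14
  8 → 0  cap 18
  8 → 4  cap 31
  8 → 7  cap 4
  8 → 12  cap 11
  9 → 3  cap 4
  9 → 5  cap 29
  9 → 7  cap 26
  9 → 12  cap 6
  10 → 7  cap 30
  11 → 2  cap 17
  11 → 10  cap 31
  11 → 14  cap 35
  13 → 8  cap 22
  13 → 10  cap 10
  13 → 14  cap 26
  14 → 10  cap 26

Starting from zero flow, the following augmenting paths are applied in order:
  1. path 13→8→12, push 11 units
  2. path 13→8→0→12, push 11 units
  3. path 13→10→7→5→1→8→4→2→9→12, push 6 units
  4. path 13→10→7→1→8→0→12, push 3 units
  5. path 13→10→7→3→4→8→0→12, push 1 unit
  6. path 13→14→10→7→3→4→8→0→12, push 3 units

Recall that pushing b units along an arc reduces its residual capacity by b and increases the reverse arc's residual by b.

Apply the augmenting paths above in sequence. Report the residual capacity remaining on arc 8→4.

after path 1 (13→8→12, push 11): res(8,4)=31
after path 2 (13→8→0→12, push 11): res(8,4)=31
after path 3 (13→10→7→5→1→8→4→2→9→12, push 6): res(8,4)=25
after path 4 (13→10→7→1→8→0→12, push 3): res(8,4)=25
after path 5 (13→10→7→3→4→8→0→12, push 1): res(8,4)=26
after path 6 (13→14→10→7→3→4→8→0→12, push 3): res(8,4)=29

Residual capacity of (8,4): 29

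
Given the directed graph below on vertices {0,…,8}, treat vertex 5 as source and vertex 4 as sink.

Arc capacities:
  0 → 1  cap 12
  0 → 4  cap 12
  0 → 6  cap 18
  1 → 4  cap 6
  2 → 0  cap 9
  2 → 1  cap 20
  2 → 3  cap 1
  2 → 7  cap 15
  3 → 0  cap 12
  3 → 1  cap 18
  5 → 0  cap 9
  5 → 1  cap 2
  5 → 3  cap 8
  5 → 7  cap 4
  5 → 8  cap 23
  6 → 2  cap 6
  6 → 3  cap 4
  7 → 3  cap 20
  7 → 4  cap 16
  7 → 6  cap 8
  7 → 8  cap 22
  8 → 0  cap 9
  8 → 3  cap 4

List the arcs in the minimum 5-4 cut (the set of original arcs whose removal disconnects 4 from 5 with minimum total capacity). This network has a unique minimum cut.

Min-cut arcs: {(0,4), (1,4), (5,7), (6,2)} (total capacity 28)

augment #1: 5→0→4 push 9
augment #2: 5→1→4 push 2
augment #3: 5→7→4 push 4
augment #4: 5→3→0→4 push 3
augment #5: 5→3→1→4 push 4
augment #6: 5→3→0→6→2→7→4 push 1
augment #7: 5→8→0→6→2→7→4 push 5
max flow = 28; residual-reachable set from 5 gives S-side
cut edges (S→T): {(0,4), (1,4), (5,7), (6,2)} total cap 28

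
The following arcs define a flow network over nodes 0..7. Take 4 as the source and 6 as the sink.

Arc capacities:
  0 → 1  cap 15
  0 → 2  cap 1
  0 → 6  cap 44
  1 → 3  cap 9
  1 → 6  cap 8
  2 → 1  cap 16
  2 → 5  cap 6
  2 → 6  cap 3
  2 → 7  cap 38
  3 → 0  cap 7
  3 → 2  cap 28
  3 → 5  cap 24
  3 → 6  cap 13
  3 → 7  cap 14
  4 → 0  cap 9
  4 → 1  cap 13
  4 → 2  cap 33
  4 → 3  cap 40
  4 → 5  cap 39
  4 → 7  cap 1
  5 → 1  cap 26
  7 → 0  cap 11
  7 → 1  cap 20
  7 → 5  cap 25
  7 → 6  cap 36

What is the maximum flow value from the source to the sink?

Maximum flow value: 87

augment #1: 4→0→6 bottleneck 9, total now 9
augment #2: 4→1→6 bottleneck 8, total now 17
augment #3: 4→2→6 bottleneck 3, total now 20
augment #4: 4→3→6 bottleneck 13, total now 33
augment #5: 4→7→6 bottleneck 1, total now 34
augment #6: 4→2→7→6 bottleneck 30, total now 64
augment #7: 4→3→0→6 bottleneck 7, total now 71
augment #8: 4→3→7→6 bottleneck 5, total now 76
augment #9: 4→3→7→0→6 bottleneck 9, total now 85
augment #10: 4→3→2→7→0→6 bottleneck 2, total now 87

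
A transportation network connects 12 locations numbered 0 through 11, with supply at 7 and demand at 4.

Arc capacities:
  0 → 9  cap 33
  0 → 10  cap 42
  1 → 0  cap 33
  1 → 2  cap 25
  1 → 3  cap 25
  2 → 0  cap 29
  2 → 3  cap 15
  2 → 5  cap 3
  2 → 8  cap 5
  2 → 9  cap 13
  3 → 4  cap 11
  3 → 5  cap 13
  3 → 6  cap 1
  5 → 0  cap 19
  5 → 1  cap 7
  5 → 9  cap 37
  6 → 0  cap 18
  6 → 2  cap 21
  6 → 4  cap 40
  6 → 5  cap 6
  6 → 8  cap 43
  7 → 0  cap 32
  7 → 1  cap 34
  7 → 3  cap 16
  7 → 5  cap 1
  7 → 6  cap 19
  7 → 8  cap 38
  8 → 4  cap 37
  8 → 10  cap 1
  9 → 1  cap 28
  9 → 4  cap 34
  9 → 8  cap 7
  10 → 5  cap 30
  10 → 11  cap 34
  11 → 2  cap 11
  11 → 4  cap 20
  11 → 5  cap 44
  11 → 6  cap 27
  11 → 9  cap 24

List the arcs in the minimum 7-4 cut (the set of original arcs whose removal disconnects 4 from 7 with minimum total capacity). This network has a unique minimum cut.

Min-cut arcs: {(3,4), (3,6), (7,6), (8,4), (9,4), (10,11)} (total capacity 136)

augment #1: 7→3→4 push 11
augment #2: 7→6→4 push 19
augment #3: 7→8→4 push 37
augment #4: 7→0→9→4 push 32
augment #5: 7→3→6→4 push 1
augment #6: 7→5→9→4 push 1
augment #7: 7→1→0→9→4 push 1
augment #8: 7→8→10→11→4 push 1
augment #9: 7→1→0→10→11→4 push 19
augment #10: 7→1→0→10→11→6→4 push 13
augment #11: 7→1→2→0→10→11→6→4 push 1
max flow = 136; residual-reachable set from 7 gives S-side
cut edges (S→T): {(3,4), (3,6), (7,6), (8,4), (9,4), (10,11)} total cap 136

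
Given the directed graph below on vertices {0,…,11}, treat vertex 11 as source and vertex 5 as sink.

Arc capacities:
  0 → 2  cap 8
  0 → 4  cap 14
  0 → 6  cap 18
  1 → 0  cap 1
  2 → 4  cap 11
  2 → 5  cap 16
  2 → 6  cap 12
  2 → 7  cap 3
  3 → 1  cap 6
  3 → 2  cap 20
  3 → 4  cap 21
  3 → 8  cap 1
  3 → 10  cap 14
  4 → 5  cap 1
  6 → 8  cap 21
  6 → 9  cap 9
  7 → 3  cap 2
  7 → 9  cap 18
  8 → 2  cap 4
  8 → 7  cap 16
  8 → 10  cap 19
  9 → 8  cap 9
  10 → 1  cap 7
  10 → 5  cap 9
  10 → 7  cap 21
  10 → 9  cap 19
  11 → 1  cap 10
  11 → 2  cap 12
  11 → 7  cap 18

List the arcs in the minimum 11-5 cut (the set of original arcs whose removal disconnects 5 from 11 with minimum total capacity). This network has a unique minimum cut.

augment #1: 11→2→5 push 12
augment #2: 11→1→0→2→5 push 1
augment #3: 11→7→3→2→5 push 2
augment #4: 11→7→9→8→2→5 push 1
augment #5: 11→7→9→8→10→5 push 8
max flow = 24; residual-reachable set from 11 gives S-side
cut edges (S→T): {(1,0), (7,3), (9,8), (11,2)} total cap 24

Min-cut arcs: {(1,0), (7,3), (9,8), (11,2)} (total capacity 24)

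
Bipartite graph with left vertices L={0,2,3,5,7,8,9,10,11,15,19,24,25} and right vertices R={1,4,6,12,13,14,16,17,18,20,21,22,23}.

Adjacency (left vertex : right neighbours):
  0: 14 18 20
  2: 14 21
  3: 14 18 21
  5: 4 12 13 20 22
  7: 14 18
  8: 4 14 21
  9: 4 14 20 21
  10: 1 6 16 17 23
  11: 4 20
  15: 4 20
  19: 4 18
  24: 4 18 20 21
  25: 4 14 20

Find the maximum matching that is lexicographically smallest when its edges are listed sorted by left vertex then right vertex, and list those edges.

Lex-smallest maximum matching: {(0,14), (2,21), (3,18), (5,12), (8,4), (9,20), (10,1)}

|M| = 7 (so the lex-smallest maximum matching has 7 edges)
process left vertices in ascending order; for each, take the smallest-labelled available neighbour that still permits 7 edges overall, or leave it unmatched if none does
lex-smallest matching: {0-14, 2-21, 3-18, 5-12, 8-4, 9-20, 10-1}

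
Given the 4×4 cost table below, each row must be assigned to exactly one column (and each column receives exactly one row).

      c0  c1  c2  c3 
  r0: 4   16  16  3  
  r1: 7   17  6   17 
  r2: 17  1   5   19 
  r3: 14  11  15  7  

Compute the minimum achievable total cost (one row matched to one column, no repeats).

Minimum assignment cost: 18

optimal assignment: row0→col0 (cost 4), row1→col2 (cost 6), row2→col1 (cost 1), row3→col3 (cost 7)
total = 4 + 6 + 1 + 7 = 18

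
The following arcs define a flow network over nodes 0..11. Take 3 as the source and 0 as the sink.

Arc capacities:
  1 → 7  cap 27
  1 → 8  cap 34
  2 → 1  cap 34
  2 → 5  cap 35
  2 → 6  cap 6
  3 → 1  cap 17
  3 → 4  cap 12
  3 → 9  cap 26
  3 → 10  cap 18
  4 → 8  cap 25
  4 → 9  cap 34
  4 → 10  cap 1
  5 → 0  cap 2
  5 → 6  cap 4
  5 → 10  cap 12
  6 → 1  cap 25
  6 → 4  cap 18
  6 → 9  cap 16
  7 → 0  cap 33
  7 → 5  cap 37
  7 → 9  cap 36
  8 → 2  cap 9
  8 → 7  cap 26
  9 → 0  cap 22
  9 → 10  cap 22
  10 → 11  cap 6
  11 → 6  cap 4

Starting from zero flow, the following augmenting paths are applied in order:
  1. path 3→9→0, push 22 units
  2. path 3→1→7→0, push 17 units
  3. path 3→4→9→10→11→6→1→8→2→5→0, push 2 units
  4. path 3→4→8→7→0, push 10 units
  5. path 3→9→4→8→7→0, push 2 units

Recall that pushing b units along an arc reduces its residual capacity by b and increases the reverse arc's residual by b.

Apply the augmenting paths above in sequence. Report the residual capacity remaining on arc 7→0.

Residual capacity of (7,0): 4

after path 1 (3→9→0, push 22): res(7,0)=33
after path 2 (3→1→7→0, push 17): res(7,0)=16
after path 3 (3→4→9→10→11→6→1→8→2→5→0, push 2): res(7,0)=16
after path 4 (3→4→8→7→0, push 10): res(7,0)=6
after path 5 (3→9→4→8→7→0, push 2): res(7,0)=4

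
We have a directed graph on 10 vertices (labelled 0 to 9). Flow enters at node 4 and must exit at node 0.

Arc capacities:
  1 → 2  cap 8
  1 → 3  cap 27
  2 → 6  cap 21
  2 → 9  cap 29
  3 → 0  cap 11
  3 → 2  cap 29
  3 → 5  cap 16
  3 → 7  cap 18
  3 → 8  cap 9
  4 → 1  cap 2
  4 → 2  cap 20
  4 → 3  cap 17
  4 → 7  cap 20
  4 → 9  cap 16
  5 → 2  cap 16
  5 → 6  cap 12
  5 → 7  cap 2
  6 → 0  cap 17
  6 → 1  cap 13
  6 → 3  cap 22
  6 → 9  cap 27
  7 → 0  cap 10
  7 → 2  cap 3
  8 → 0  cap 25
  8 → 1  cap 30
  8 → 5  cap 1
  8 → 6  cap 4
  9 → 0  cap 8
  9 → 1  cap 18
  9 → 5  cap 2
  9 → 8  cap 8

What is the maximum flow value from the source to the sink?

augment #1: 4→3→0 bottleneck 11, total now 11
augment #2: 4→7→0 bottleneck 10, total now 21
augment #3: 4→9→0 bottleneck 8, total now 29
augment #4: 4→2→6→0 bottleneck 17, total now 46
augment #5: 4→3→8→0 bottleneck 6, total now 52
augment #6: 4→9→8→0 bottleneck 8, total now 60
augment #7: 4→1→3→8→0 bottleneck 2, total now 62
augment #8: 4→2→6→3→8→0 bottleneck 1, total now 63

Maximum flow value: 63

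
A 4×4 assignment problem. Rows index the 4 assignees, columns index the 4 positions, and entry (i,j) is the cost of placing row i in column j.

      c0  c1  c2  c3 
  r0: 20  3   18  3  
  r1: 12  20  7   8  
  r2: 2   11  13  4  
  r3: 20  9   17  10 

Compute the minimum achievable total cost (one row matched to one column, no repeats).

optimal assignment: row0→col3 (cost 3), row1→col2 (cost 7), row2→col0 (cost 2), row3→col1 (cost 9)
total = 3 + 7 + 2 + 9 = 21

Minimum assignment cost: 21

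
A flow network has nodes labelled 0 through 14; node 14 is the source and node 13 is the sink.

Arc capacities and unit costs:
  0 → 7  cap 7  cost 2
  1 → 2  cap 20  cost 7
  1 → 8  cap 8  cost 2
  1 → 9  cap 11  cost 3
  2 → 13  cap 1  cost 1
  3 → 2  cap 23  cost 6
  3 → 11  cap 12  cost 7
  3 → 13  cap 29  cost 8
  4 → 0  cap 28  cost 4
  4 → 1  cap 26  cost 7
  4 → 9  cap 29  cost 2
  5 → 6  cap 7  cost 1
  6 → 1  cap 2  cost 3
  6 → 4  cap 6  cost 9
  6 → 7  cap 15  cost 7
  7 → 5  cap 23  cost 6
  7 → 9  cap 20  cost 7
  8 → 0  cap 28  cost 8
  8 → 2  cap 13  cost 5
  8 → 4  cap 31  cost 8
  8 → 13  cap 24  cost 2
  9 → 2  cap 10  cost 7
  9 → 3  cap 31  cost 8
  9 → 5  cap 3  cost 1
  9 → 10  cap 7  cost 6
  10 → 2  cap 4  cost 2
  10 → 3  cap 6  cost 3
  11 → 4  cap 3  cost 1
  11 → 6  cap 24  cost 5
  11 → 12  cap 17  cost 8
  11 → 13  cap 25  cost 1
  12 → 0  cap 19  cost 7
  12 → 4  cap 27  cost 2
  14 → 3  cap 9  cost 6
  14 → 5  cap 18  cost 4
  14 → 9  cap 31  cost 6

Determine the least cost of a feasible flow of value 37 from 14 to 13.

shortest-cost path #1: 14→5→6→1→8→13 push 2 @ unit cost 12 (adds 24)
shortest-cost path #2: 14→3→2→13 push 1 @ unit cost 13 (adds 13)
shortest-cost path #3: 14→3→13 push 8 @ unit cost 14 (adds 112)
shortest-cost path #4: 14→9→2→3→13 push 1 @ unit cost 15 (adds 15)
shortest-cost path #5: 14→9→3→13 push 20 @ unit cost 22 (adds 440)
shortest-cost path #6: 14→9→3→11→13 push 5 @ unit cost 22 (adds 110)
total cost = 714

Minimum cost for 37 units: 714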